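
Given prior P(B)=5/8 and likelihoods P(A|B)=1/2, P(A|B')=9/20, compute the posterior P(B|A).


P(A) = P(A|B)P(B) + P(A|B')P(B') = 1/2*5/8 + 9/20*3/8 = 77/160
P(B|A) = P(A|B)P(B)/P(A) = (5/16)/(77/160) = 50/77

50/77


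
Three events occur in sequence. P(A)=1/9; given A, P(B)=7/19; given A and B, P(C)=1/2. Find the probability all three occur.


P(A∩B∩C) = P(A) * P(B|A) * P(C|A∩B)
= 1/9 * 7/19 * 1/2
= 7/171 * 1/2 = 7/342

7/342


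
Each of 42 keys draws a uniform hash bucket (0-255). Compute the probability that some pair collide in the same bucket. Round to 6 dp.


P(all different) = prod((256-i)/256 for i=0..41) = 0.028400
P(at least one match) = 1 - 0.028400 = 0.971600

0.971600


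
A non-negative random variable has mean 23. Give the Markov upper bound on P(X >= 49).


Markov: P(X >= a) <= E[X]/a
P(X >= 49) <= 23/49

23/49


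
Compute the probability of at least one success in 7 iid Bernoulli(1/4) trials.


P(at least one) = 1 - P(none)
P(none) = (1 - 1/4)^7 = (3/4)^7 = 2187/16384
P(at least one) = 1 - 2187/16384 = 14197/16384

14197/16384


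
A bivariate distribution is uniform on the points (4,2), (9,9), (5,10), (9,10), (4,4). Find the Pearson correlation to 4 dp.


Cov(X,Y) = 5.6000, Var(X) = 5.3600, Var(Y) = 11.2000
rho = Cov/(sqrt(VarX)*sqrt(VarY)) = 0.7228

0.7228


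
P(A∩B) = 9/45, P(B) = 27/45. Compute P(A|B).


P(A|B) = P(A∩B)/P(B) = (9/45)/(27/45) = 9/27 = 1/3

1/3


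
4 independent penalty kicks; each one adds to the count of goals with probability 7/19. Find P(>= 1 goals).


P(at least one) = 1 - P(none)
P(none) = (1 - 7/19)^4 = (12/19)^4 = 20736/130321
P(at least one) = 1 - 20736/130321 = 109585/130321

109585/130321


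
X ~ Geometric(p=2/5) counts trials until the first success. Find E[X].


For geometric (trials until first success), E[X] = 1/p = 1/(2/5) = 5/2

5/2


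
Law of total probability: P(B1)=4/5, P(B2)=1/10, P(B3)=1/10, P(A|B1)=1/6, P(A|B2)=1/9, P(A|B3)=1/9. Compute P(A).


P(A) = P(A|B1)P(B1) + P(A|B2)P(B2) + P(A|B3)P(B3)
= 1/6*4/5 + 1/9*1/10 + 1/9*1/10
= 2/15 + 1/90 + 1/90 = 7/45

7/45


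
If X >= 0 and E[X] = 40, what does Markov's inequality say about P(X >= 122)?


Markov: P(X >= a) <= E[X]/a
P(X >= 122) <= 40/122 = 20/61

20/61


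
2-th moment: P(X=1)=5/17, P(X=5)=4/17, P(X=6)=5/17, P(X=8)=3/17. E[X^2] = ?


E[X^2] = sum(x^2 * P(x))
= 1*5/17 + 25*4/17 + 36*5/17 + 64*3/17
= 477/17

477/17


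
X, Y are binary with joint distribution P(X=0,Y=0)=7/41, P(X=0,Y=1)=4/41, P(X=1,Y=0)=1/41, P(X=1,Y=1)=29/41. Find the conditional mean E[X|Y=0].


P(Y=0) = 8/41
E[X|Y=0] = (0*7 + 1*1)/8 = 1/8

1/8


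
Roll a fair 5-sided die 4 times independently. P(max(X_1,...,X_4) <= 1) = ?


P(max <= 1) = P(all X_i <= 1) = (P(X_1 <= 1))^4
= (1/5)^4 = 1/625

1/625


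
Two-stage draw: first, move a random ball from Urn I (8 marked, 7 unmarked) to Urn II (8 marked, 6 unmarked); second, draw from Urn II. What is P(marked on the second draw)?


P(transfer marked) = 8/15; P(transfer unmarked) = 7/15
If marked transferred: Urn II has 9 marked of 15, so P(marked|marked moved) = 3/5
If unmarked transferred: Urn II has 8 marked of 15, so P(marked|unmarked moved) = 8/15
By total probability: P(marked) = 8/15*3/5 + 7/15*8/15 = 128/225

128/225


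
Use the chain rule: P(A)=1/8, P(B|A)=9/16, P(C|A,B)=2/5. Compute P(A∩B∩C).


P(A∩B∩C) = P(A) * P(B|A) * P(C|A∩B)
= 1/8 * 9/16 * 2/5
= 9/128 * 2/5 = 9/320

9/320


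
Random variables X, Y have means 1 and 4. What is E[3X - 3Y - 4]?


E[3X - 3Y - 4] = 3*E[X] - 3*E[Y] - 4
= (3)*(1) + (-3)*(4) + (-4)
= 3 - 12 - 4 = -13

-13


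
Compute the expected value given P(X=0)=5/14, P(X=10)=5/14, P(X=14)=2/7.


E[X] = sum(x * P(x))
= 0*5/14 + 10*5/14 + 14*2/7
= 53/7

53/7


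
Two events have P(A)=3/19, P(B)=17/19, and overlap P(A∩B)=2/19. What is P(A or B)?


P(A∪B) = P(A) + P(B) - P(A∩B)
= 3/19 + 17/19 - 2/19 = 18/19

18/19


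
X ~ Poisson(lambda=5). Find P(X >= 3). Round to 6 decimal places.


P(X>=3) = 1 - P(X<=2) = 1 - (e^(-5)*5^0/0! + e^(-5)*5^1/1! + e^(-5)*5^2/2!)
≈ 1 - (0.0067379470 + 0.0336897350 + 0.0842243375)
= 1 - 0.1246520195 = 0.8753479805
≈ 0.875348

0.875348


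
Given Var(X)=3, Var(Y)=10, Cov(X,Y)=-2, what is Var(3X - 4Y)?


Var(3X - 4Y) = 3^2*Var(X) + (-4)^2*Var(Y) + 2*3*(-4)*Cov(X,Y)
= 9*3 + 16*10 - 24*(-2)
= 27 + 160 + 48 = 235

235


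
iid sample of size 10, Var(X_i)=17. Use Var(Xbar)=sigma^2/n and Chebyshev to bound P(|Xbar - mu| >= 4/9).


Var(Xbar) = Var(X)/n = 17/10
Chebyshev: P(|Xbar-mu| >= 4/9) <= Var(Xbar)/(4/9)^2 = (17/10)/(16/81) = 1377/160
Bound exceeds 1, so trivial bound: 1

1


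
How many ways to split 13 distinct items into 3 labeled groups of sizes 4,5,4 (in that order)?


13! = 6227020800
Denominator: 4!=24 * 5!=120 * 4!=24
Coefficient = 6227020800 / 69120 = 90090

90090


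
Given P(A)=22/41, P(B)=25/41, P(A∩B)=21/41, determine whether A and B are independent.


P(A)*P(B) = 22/41*25/41 = 550/1681
P(A∩B) = 21/41 != 550/1681, so not independent

No, A and B are not independent


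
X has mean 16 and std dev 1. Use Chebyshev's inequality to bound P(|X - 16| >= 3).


k = 3/1 = 3
Chebyshev: P(|X-mu| >= k*sigma) <= 1/k^2 = 1/3^2 = 1/9

1/9


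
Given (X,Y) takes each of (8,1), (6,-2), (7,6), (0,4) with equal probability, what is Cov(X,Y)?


E[X]=21/4, E[Y]=9/4, E[XY]=19/2
Cov(X,Y) = E[XY] - E[X]E[Y] = 19/2 - 21/4*9/4 = -37/16

-37/16


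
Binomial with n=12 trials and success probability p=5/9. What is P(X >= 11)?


P(X>=11) = P(X=11) + P(X=12)
= 781250000/94143178827 + 244140625/282429536481
= 2587890625/282429536481

2587890625/282429536481


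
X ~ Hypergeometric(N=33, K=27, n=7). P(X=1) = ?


P(X=1) = C(27,1)*C(6,6) / C(33,7)
= 27*1 / 4272048
= 27/4272048 = 1/158224

1/158224


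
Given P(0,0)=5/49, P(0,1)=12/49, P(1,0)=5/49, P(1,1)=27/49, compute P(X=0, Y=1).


Read from table: P(X=0, Y=1) = 12/49

12/49


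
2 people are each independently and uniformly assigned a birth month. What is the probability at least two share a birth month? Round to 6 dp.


P(all different) = prod((12-i)/12 for i=0..1) = 0.916667
P(at least one match) = 1 - 0.916667 = 0.083333

0.083333


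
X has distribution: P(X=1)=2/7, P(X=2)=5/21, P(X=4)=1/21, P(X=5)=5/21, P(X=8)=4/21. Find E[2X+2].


E[2X+2] = sum(g(x)*P(x))
= 4*2/7 + 6*5/21 + 10*1/21 + 12*5/21 + 18*4/21
= 28/3

28/3


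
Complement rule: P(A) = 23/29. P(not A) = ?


P(A') = 1 - P(A) = 1 - 23/29 = 6/29

6/29


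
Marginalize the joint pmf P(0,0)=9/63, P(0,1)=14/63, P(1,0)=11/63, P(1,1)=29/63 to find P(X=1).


P(X=1) = P(1,0)+P(1,1) = 11/63 + 29/63 = 40/63

40/63


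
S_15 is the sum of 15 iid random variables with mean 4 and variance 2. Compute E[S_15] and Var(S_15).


E[S_n] = n*mu = 15*4 = 60
Var(S_n) = n*sigma^2 = 15*2 = 30

E[S_15]=60, Var(S_15)=30


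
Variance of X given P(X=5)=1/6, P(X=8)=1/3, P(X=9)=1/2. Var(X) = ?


E[X] = 8, E[X^2] = 66
Var(X) = E[X^2] - (E[X])^2 = 66 - (8)^2 = 2

2


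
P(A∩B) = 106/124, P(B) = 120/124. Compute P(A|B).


P(A|B) = P(A∩B)/P(B) = (106/124)/(120/124) = 106/120 = 53/60

53/60


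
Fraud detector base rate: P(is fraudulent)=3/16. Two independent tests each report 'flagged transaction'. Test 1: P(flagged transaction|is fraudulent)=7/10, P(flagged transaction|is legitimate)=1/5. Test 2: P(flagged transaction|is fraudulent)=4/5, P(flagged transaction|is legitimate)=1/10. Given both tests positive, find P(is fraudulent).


After test 1: P(+) = 7/10*3/16 + 1/5*13/16 = 47/160
P(B|+) = (21/160)/(47/160) = 21/47
After test 2 (use post1 as new prior): P(+) = 4/5*21/47 + 1/10*26/47 = 97/235
P(B|+,+) = (84/235)/(97/235) = 84/97

84/97


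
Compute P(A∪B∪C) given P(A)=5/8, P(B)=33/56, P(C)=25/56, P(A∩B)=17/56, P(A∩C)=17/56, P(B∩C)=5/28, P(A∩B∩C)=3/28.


P(A∪B∪C) = P(A)+P(B)+P(C) - P(AB)-P(AC)-P(BC) + P(ABC)
= 5/8+33/56+25/56 - 17/56-17/56-5/28 + 3/28
= 55/56

55/56


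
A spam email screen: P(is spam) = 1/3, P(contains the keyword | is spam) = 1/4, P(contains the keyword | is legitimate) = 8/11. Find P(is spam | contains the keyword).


P(A) = P(A|B)P(B) + P(A|B')P(B') = 1/4*1/3 + 8/11*2/3 = 25/44
P(B|A) = P(A|B)P(B)/P(A) = (1/12)/(25/44) = 11/75

11/75


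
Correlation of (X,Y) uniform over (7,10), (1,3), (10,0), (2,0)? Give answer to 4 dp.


Cov(X,Y) = 2.0000, Var(X) = 13.5000, Var(Y) = 16.6875
rho = Cov/(sqrt(VarX)*sqrt(VarY)) = 0.1333

0.1333


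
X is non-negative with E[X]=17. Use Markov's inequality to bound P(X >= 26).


Markov: P(X >= a) <= E[X]/a
P(X >= 26) <= 17/26

17/26


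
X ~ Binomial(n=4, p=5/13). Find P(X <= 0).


P(X<=0) = P(X=0)
= 4096/28561
= 4096/28561

4096/28561


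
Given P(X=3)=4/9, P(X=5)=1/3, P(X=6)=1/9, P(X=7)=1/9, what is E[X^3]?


E[X^3] = sum(g(x)*P(x))
= 27*4/9 + 125*1/3 + 216*1/9 + 343*1/9
= 1042/9

1042/9


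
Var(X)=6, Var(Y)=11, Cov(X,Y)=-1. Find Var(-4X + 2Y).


Var(-4X + 2Y) = (-4)^2*Var(X) + 2^2*Var(Y) + 2*(-4)*2*Cov(X,Y)
= 16*6 + 4*11 - 16*(-1)
= 96 + 44 + 16 = 156

156


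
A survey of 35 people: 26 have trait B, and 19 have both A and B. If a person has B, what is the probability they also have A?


P(A|B) = P(A∩B)/P(B) = (19/35)/(26/35) = 19/26

19/26


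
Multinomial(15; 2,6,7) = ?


15! = 1307674368000
Denominator: 2!=2 * 6!=720 * 7!=5040
Coefficient = 1307674368000 / 7257600 = 180180

180180


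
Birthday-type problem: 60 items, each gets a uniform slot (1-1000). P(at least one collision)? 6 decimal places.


P(all different) = prod((1000-i)/1000 for i=0..59) = 0.164279
P(at least one match) = 1 - 0.164279 = 0.835721

0.835721


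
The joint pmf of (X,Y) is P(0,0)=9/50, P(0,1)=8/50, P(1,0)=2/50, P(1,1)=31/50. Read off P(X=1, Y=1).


Read from table: P(X=1, Y=1) = 31/50

31/50


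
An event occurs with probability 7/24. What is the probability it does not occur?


P(A') = 1 - P(A) = 1 - 7/24 = 17/24

17/24


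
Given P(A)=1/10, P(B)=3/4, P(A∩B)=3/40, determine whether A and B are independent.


P(A)*P(B) = 1/10*3/4 = 3/40
P(A∩B) = 3/40, which equals P(A)P(B), so independent

Yes, A and B are independent


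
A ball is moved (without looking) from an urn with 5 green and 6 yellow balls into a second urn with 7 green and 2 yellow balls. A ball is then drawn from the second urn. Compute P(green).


P(transfer green) = 5/11; P(transfer yellow) = 6/11
If green transferred: Urn II has 8 green of 10, so P(green|green moved) = 4/5
If yellow transferred: Urn II has 7 green of 10, so P(green|yellow moved) = 7/10
By total probability: P(green) = 5/11*4/5 + 6/11*7/10 = 41/55

41/55


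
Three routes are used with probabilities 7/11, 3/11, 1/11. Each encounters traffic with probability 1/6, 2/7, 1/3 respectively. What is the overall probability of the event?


P(A) = P(A|B1)P(B1) + P(A|B2)P(B2) + P(A|B3)P(B3)
= 1/6*7/11 + 2/7*3/11 + 1/3*1/11
= 7/66 + 6/77 + 1/33 = 3/14

3/14


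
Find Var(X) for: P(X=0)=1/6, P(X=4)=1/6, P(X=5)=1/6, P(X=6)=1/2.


E[X] = 9/2, E[X^2] = 149/6
Var(X) = E[X^2] - (E[X])^2 = 149/6 - (9/2)^2 = 55/12

55/12


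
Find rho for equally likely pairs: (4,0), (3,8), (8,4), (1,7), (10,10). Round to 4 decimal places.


Cov(X,Y) = 2.4400, Var(X) = 10.9600, Var(Y) = 12.1600
rho = Cov/(sqrt(VarX)*sqrt(VarY)) = 0.2114

0.2114


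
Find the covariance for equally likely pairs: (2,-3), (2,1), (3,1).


E[X]=7/3, E[Y]=-1/3, E[XY]=-1/3
Cov(X,Y) = E[XY] - E[X]E[Y] = -1/3 - 7/3*-1/3 = 4/9

4/9


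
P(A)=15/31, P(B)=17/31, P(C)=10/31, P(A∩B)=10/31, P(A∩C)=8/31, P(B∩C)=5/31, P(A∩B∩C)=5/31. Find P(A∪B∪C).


P(A∪B∪C) = P(A)+P(B)+P(C) - P(AB)-P(AC)-P(BC) + P(ABC)
= 15/31+17/31+10/31 - 10/31-8/31-5/31 + 5/31
= 24/31

24/31


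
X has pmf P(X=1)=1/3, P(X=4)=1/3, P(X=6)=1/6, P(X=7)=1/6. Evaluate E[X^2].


E[X^2] = sum(x^2 * P(x))
= 1*1/3 + 16*1/3 + 36*1/6 + 49*1/6
= 119/6

119/6


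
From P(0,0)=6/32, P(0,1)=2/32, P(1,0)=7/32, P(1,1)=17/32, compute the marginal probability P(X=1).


P(X=1) = P(1,0)+P(1,1) = 7/32 + 17/32 = 24/32 = 3/4

3/4


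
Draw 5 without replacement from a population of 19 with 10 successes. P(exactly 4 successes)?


P(X=4) = C(10,4)*C(9,1) / C(19,5)
= 210*9 / 11628
= 1890/11628 = 105/646

105/646


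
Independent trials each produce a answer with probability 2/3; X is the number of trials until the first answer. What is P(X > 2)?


P(X > 2) = P(first 2 trials all fail) = (1-p)^2 = (1/3)^2 = 1/9

1/9


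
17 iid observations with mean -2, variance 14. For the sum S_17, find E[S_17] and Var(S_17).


E[S_n] = n*mu = 17*-2 = -34
Var(S_n) = n*sigma^2 = 17*14 = 238

E[S_17]=-34, Var(S_17)=238


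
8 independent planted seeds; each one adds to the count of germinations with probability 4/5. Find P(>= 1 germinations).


P(at least one) = 1 - P(none)
P(none) = (1 - 4/5)^8 = (1/5)^8 = 1/390625
P(at least one) = 1 - 1/390625 = 390624/390625

390624/390625


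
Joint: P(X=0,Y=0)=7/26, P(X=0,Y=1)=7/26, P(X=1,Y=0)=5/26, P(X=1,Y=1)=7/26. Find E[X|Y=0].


P(Y=0) = 12/26
E[X|Y=0] = (0*7 + 1*5)/12 = 5/12

5/12


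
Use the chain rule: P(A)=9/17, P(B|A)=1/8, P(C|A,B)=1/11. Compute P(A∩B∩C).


P(A∩B∩C) = P(A) * P(B|A) * P(C|A∩B)
= 9/17 * 1/8 * 1/11
= 9/136 * 1/11 = 9/1496

9/1496


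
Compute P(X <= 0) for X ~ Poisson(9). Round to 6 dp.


P(X<=0) = e^(-9)*9^0/0!
≈ 0.0001234098
≈ 0.000123

0.000123


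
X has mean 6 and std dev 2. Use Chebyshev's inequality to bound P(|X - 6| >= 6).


k = 6/2 = 3
Chebyshev: P(|X-mu| >= k*sigma) <= 1/k^2 = 1/3^2 = 1/9

1/9


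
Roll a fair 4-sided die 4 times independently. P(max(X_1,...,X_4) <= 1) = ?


P(max <= 1) = P(all X_i <= 1) = (P(X_1 <= 1))^4
= (1/4)^4 = 1/256

1/256


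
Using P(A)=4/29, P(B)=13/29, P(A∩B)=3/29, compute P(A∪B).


P(A∪B) = P(A) + P(B) - P(A∩B)
= 4/29 + 13/29 - 3/29 = 14/29

14/29


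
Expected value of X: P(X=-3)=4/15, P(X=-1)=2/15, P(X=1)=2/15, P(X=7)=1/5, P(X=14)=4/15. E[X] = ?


E[X] = sum(x * P(x))
= -3*4/15 - 1*2/15 + 1*2/15 + 7*1/5 + 14*4/15
= 13/3

13/3


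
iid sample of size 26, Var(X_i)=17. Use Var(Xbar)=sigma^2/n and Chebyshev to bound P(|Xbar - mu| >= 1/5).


Var(Xbar) = Var(X)/n = 17/26
Chebyshev: P(|Xbar-mu| >= 1/5) <= Var(Xbar)/(1/5)^2 = (17/26)/(1/25) = 425/26
Bound exceeds 1, so trivial bound: 1

1


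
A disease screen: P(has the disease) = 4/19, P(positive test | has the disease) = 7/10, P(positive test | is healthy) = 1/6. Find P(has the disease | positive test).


P(A) = P(A|B)P(B) + P(A|B')P(B') = 7/10*4/19 + 1/6*15/19 = 53/190
P(B|A) = P(A|B)P(B)/P(A) = (14/95)/(53/190) = 28/53

28/53


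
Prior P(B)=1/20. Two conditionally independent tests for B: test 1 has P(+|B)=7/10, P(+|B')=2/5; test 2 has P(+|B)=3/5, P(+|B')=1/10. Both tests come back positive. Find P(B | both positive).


After test 1: P(+) = 7/10*1/20 + 2/5*19/20 = 83/200
P(B|+) = (7/200)/(83/200) = 7/83
After test 2 (use post1 as new prior): P(+) = 3/5*7/83 + 1/10*76/83 = 59/415
P(B|+,+) = (21/415)/(59/415) = 21/59

21/59


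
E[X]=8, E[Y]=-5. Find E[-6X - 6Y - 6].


E[-6X - 6Y - 6] = -6*E[X] - 6*E[Y] - 6
= (-6)*(8) + (-6)*(-5) + (-6)
= -48 + 30 - 6 = -24

-24


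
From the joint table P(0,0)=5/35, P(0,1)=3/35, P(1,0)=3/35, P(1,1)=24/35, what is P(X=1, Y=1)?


Read from table: P(X=1, Y=1) = 24/35

24/35


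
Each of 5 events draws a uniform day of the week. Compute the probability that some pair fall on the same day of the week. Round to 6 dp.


P(all different) = prod((7-i)/7 for i=0..4) = 0.149938
P(at least one match) = 1 - 0.149938 = 0.850062

0.850062


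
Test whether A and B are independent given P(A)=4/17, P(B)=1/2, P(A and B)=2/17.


P(A)*P(B) = 4/17*1/2 = 2/17
P(A∩B) = 2/17, which equals P(A)P(B), so independent

Yes, A and B are independent


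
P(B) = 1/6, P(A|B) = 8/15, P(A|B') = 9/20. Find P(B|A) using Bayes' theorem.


P(A) = P(A|B)P(B) + P(A|B')P(B') = 8/15*1/6 + 9/20*5/6 = 167/360
P(B|A) = P(A|B)P(B)/P(A) = (4/45)/(167/360) = 32/167

32/167


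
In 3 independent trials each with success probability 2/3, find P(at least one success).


P(at least one) = 1 - P(none)
P(none) = (1 - 2/3)^3 = (1/3)^3 = 1/27
P(at least one) = 1 - 1/27 = 26/27

26/27


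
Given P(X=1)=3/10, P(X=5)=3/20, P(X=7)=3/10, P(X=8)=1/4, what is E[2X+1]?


E[2X+1] = sum(g(x)*P(x))
= 3*3/10 + 11*3/20 + 15*3/10 + 17*1/4
= 113/10

113/10


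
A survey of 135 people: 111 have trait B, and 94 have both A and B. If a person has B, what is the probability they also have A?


P(A|B) = P(A∩B)/P(B) = (94/135)/(111/135) = 94/111

94/111


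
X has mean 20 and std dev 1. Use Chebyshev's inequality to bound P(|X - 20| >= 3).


k = 3/1 = 3
Chebyshev: P(|X-mu| >= k*sigma) <= 1/k^2 = 1/3^2 = 1/9

1/9


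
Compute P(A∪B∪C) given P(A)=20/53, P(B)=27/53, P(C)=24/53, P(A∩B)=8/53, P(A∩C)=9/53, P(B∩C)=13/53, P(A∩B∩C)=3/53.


P(A∪B∪C) = P(A)+P(B)+P(C) - P(AB)-P(AC)-P(BC) + P(ABC)
= 20/53+27/53+24/53 - 8/53-9/53-13/53 + 3/53
= 44/53

44/53


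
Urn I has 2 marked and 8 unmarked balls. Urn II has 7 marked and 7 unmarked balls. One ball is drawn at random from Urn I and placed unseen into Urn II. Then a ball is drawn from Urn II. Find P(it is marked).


P(transfer marked) = 2/10 = 1/5; P(transfer unmarked) = 4/5
If marked transferred: Urn II has 8 marked of 15, so P(marked|marked moved) = 8/15
If unmarked transferred: Urn II has 7 marked of 15, so P(marked|unmarked moved) = 7/15
By total probability: P(marked) = 1/5*8/15 + 4/5*7/15 = 12/25

12/25


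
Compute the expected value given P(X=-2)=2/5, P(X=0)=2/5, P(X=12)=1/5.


E[X] = sum(x * P(x))
= -2*2/5 + 0*2/5 + 12*1/5
= 8/5

8/5


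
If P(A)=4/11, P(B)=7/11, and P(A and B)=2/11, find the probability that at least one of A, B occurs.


P(A∪B) = P(A) + P(B) - P(A∩B)
= 4/11 + 7/11 - 2/11 = 9/11

9/11


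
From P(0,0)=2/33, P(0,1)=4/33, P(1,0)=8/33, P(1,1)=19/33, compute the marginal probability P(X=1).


P(X=1) = P(1,0)+P(1,1) = 8/33 + 19/33 = 27/33 = 9/11

9/11


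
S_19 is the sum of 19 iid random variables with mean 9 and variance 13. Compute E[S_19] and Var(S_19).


E[S_n] = n*mu = 19*9 = 171
Var(S_n) = n*sigma^2 = 19*13 = 247

E[S_19]=171, Var(S_19)=247


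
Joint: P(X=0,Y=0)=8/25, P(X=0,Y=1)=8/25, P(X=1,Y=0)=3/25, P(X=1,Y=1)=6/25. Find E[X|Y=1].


P(Y=1) = 14/25
E[X|Y=1] = (0*8 + 1*6)/14 = 6/14 = 3/7

3/7


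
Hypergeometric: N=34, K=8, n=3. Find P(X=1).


P(X=1) = C(8,1)*C(26,2) / C(34,3)
= 8*325 / 5984
= 2600/5984 = 325/748

325/748


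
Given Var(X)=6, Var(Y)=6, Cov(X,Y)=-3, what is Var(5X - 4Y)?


Var(5X - 4Y) = 5^2*Var(X) + (-4)^2*Var(Y) + 2*5*(-4)*Cov(X,Y)
= 25*6 + 16*6 - 40*(-3)
= 150 + 96 + 120 = 366

366


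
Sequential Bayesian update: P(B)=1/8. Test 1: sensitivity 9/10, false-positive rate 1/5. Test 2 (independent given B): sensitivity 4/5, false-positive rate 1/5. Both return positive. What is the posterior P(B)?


After test 1: P(+) = 9/10*1/8 + 1/5*7/8 = 23/80
P(B|+) = (9/80)/(23/80) = 9/23
After test 2 (use post1 as new prior): P(+) = 4/5*9/23 + 1/5*14/23 = 10/23
P(B|+,+) = (36/115)/(10/23) = 18/25

18/25


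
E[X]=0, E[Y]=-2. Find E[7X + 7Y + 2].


E[7X + 7Y + 2] = 7*E[X] + 7*E[Y] + 2
= (7)*(0) + (7)*(-2) + (2)
= 0 - 14 + 2 = -12

-12


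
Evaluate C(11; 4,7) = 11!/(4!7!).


11! = 39916800
Denominator: 4!=24 * 7!=5040
Coefficient = 39916800 / 120960 = 330

330


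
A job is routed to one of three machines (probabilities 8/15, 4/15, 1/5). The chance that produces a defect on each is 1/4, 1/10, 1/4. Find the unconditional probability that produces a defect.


P(A) = P(A|B1)P(B1) + P(A|B2)P(B2) + P(A|B3)P(B3)
= 1/4*8/15 + 1/10*4/15 + 1/4*1/5
= 2/15 + 2/75 + 1/20 = 21/100

21/100


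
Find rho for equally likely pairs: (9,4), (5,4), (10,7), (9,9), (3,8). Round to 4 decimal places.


Cov(X,Y) = 0.1200, Var(X) = 7.3600, Var(Y) = 4.2400
rho = Cov/(sqrt(VarX)*sqrt(VarY)) = 0.0215

0.0215


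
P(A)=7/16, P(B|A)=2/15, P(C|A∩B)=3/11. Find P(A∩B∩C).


P(A∩B∩C) = P(A) * P(B|A) * P(C|A∩B)
= 7/16 * 2/15 * 3/11
= 7/120 * 3/11 = 7/440

7/440


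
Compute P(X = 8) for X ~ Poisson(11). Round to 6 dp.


P(X=8) = e^(-11) * 11^8 / 8!
≈ 0.00001670170079 * 214358881 / 40320
≈ 0.088794

0.088794


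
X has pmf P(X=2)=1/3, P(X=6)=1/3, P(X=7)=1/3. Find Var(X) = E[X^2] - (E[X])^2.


E[X] = 5, E[X^2] = 89/3
Var(X) = E[X^2] - (E[X])^2 = 89/3 - (5)^2 = 14/3

14/3


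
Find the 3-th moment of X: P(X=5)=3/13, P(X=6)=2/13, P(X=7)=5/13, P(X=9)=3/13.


E[X^3] = sum(x^3 * P(x))
= 125*3/13 + 216*2/13 + 343*5/13 + 729*3/13
= 4709/13

4709/13


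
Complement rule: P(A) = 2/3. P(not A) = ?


P(A') = 1 - P(A) = 1 - 2/3 = 1/3

1/3


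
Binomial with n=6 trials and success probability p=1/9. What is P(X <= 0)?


P(X<=0) = P(X=0)
= 262144/531441
= 262144/531441

262144/531441


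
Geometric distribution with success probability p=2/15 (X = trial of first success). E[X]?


For geometric (trials until first success), E[X] = 1/p = 1/(2/15) = 15/2

15/2


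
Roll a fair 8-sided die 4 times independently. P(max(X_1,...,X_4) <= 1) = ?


P(max <= 1) = P(all X_i <= 1) = (P(X_1 <= 1))^4
= (1/8)^4 = 1/4096

1/4096


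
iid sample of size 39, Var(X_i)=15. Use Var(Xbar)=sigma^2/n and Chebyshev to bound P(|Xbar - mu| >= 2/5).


Var(Xbar) = Var(X)/n = 15/39
Chebyshev: P(|Xbar-mu| >= 2/5) <= Var(Xbar)/(2/5)^2 = (5/13)/(4/25) = 125/52
Bound exceeds 1, so trivial bound: 1

1


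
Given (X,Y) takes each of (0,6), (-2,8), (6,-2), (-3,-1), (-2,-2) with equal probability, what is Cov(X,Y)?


E[X]=-1/5, E[Y]=9/5, E[XY]=-21/5
Cov(X,Y) = E[XY] - E[X]E[Y] = -21/5 + 1/5*9/5 = -96/25

-96/25


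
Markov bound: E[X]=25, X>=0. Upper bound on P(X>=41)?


Markov: P(X >= a) <= E[X]/a
P(X >= 41) <= 25/41

25/41


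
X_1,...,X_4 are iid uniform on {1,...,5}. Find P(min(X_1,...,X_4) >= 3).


P(min >= 3) = P(all X_i >= 3) = (P(X_1 >= 3))^4
= (3/5)^4 = 81/625

81/625


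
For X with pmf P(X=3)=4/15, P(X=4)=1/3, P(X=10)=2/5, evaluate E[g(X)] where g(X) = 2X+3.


E[2X+3] = sum(g(x)*P(x))
= 9*4/15 + 11*1/3 + 23*2/5
= 229/15

229/15


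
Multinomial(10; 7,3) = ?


10! = 3628800
Denominator: 7!=5040 * 3!=6
Coefficient = 3628800 / 30240 = 120

120


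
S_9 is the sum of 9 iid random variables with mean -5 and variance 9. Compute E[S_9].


E[S_n] = n*E[X_1] = 9*-5 = -45

-45


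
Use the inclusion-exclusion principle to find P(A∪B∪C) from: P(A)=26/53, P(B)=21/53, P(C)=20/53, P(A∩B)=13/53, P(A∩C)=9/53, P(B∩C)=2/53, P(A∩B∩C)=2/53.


P(A∪B∪C) = P(A)+P(B)+P(C) - P(AB)-P(AC)-P(BC) + P(ABC)
= 26/53+21/53+20/53 - 13/53-9/53-2/53 + 2/53
= 45/53

45/53


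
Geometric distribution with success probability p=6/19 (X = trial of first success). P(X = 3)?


P(X=3) = (1-p)^2 * p = (13/19)^2 * 6/19
= 169/361 * 6/19 = 1014/6859

1014/6859


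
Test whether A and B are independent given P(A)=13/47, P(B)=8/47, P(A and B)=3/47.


P(A)*P(B) = 13/47*8/47 = 104/2209
P(A∩B) = 3/47 != 104/2209, so not independent

No, A and B are not independent


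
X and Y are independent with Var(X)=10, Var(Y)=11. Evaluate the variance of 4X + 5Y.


Independence => Cov(X,Y)=0
Var(4X + 5Y) = 4^2*Var(X) + 5^2*Var(Y)
= 16*10 + 25*11 = 435

435


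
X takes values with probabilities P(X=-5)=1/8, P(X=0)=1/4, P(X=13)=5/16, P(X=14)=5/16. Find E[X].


E[X] = sum(x * P(x))
= -5*1/8 + 0*1/4 + 13*5/16 + 14*5/16
= 125/16

125/16


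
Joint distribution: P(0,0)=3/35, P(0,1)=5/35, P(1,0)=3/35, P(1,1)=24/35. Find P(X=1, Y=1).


Read from table: P(X=1, Y=1) = 24/35

24/35


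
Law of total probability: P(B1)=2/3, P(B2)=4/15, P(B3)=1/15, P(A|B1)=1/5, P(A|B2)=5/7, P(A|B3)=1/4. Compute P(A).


P(A) = P(A|B1)P(B1) + P(A|B2)P(B2) + P(A|B3)P(B3)
= 1/5*2/3 + 5/7*4/15 + 1/4*1/15
= 2/15 + 4/21 + 1/60 = 143/420

143/420


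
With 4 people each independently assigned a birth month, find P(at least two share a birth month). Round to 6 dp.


P(all different) = prod((12-i)/12 for i=0..3) = 0.572917
P(at least one match) = 1 - 0.572917 = 0.427083

0.427083


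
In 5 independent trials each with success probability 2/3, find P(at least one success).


P(at least one) = 1 - P(none)
P(none) = (1 - 2/3)^5 = (1/3)^5 = 1/243
P(at least one) = 1 - 1/243 = 242/243

242/243


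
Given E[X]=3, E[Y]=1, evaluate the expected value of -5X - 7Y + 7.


E[-5X - 7Y + 7] = -5*E[X] - 7*E[Y] + 7
= (-5)*(3) + (-7)*(1) + (7)
= -15 - 7 + 7 = -15

-15


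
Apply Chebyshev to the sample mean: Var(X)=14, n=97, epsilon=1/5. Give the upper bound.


Var(Xbar) = Var(X)/n = 14/97
Chebyshev: P(|Xbar-mu| >= 1/5) <= Var(Xbar)/(1/5)^2 = (14/97)/(1/25) = 350/97
Bound exceeds 1, so trivial bound: 1

1


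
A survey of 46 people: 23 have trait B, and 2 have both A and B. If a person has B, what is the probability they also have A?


P(A|B) = P(A∩B)/P(B) = (2/46)/(23/46) = 2/23

2/23


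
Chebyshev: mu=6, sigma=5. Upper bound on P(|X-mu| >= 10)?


k = 10/5 = 2
Chebyshev: P(|X-mu| >= k*sigma) <= 1/k^2 = 1/2^2 = 1/4

1/4


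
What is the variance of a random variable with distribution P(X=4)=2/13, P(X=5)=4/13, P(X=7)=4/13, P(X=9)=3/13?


E[X] = 83/13, E[X^2] = 571/13
Var(X) = E[X^2] - (E[X])^2 = 571/13 - (83/13)^2 = 534/169

534/169


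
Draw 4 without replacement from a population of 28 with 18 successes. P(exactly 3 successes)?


P(X=3) = C(18,3)*C(10,1) / C(28,4)
= 816*10 / 20475
= 8160/20475 = 544/1365

544/1365


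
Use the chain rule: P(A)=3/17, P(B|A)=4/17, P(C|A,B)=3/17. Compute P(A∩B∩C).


P(A∩B∩C) = P(A) * P(B|A) * P(C|A∩B)
= 3/17 * 4/17 * 3/17
= 12/289 * 3/17 = 36/4913

36/4913


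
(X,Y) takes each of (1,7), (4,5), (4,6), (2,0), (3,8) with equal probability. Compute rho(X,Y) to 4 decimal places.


Cov(X,Y) = 0.4400, Var(X) = 1.3600, Var(Y) = 7.7600
rho = Cov/(sqrt(VarX)*sqrt(VarY)) = 0.1354

0.1354


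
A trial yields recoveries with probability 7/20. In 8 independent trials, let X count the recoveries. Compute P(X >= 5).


P(X>=5) = P(X=5) + P(X=6) + P(X=7) + P(X=8)
= 258474853/3200000000 + 139178767/6400000000 + 10706059/3200000000 + 5764801/25600000000
= 543185433/5120000000

543185433/5120000000


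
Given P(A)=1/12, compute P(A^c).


P(A') = 1 - P(A) = 1 - 1/12 = 11/12

11/12


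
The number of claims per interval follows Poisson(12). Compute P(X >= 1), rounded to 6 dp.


P(X>=1) = 1 - P(X<=0) = 1 - (e^(-12)*12^0/0!)
≈ 1 - 0.0000061442 = 0.9999938558
≈ 0.999994

0.999994


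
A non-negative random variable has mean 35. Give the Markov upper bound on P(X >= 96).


Markov: P(X >= a) <= E[X]/a
P(X >= 96) <= 35/96

35/96


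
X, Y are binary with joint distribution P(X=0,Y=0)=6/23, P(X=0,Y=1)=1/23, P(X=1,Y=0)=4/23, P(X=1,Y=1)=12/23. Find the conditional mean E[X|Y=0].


P(Y=0) = 10/23
E[X|Y=0] = (0*6 + 1*4)/10 = 4/10 = 2/5

2/5


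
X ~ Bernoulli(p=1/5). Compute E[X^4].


For Bernoulli: X in {0,1}
E[X^4] = 0^4*(1-1/5) + 1^4*1/5 = 1/5

1/5


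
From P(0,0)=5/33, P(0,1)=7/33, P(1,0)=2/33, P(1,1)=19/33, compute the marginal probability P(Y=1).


P(Y=1) = P(0,1)+P(1,1) = 7/33 + 19/33 = 26/33

26/33


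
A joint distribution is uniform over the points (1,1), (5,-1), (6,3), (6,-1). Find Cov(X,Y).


E[X]=9/2, E[Y]=1/2, E[XY]=2
Cov(X,Y) = E[XY] - E[X]E[Y] = 2 - 9/2*1/2 = -1/4

-1/4


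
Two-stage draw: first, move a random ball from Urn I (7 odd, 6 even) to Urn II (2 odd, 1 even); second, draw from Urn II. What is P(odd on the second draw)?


P(transfer odd) = 7/13; P(transfer even) = 6/13
If odd transferred: Urn II has 3 odd of 4, so P(odd|odd moved) = 3/4
If even transferred: Urn II has 2 odd of 4, so P(odd|even moved) = 1/2
By total probability: P(odd) = 7/13*3/4 + 6/13*1/2 = 33/52

33/52


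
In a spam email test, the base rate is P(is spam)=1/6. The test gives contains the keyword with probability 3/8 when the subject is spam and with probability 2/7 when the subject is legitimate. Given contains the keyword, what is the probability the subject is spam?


P(A) = P(A|B)P(B) + P(A|B')P(B') = 3/8*1/6 + 2/7*5/6 = 101/336
P(B|A) = P(A|B)P(B)/P(A) = (1/16)/(101/336) = 21/101

21/101


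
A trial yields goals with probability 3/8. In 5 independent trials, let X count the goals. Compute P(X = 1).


P(X=1) = C(5,1) * p^1 * (1-p)^4
= 5 * 3/8 * 625/4096
= 9375/32768

9375/32768


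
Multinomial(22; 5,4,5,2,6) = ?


22! = 1124000727777607680000
Denominator: 5!=120 * 4!=24 * 5!=120 * 2!=2 * 6!=720
Coefficient = 1124000727777607680000 / 497664000 = 2258553417120

2258553417120


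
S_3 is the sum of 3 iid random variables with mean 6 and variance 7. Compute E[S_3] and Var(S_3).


E[S_n] = n*mu = 3*6 = 18
Var(S_n) = n*sigma^2 = 3*7 = 21

E[S_3]=18, Var(S_3)=21


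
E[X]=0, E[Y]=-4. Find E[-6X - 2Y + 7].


E[-6X - 2Y + 7] = -6*E[X] - 2*E[Y] + 7
= (-6)*(0) + (-2)*(-4) + (7)
= 0 + 8 + 7 = 15

15


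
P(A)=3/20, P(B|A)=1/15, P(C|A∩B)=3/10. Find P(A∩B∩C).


P(A∩B∩C) = P(A) * P(B|A) * P(C|A∩B)
= 3/20 * 1/15 * 3/10
= 1/100 * 3/10 = 3/1000

3/1000


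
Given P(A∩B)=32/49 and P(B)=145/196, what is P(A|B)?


P(A|B) = P(A∩B)/P(B) = (128/196)/(145/196) = 128/145

128/145


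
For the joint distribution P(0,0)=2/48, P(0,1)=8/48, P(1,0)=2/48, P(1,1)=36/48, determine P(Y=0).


P(Y=0) = P(0,0)+P(1,0) = 2/48 + 2/48 = 4/48 = 1/12

1/12


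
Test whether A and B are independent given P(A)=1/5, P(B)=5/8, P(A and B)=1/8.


P(A)*P(B) = 1/5*5/8 = 1/8
P(A∩B) = 1/8, which equals P(A)P(B), so independent

Yes, A and B are independent


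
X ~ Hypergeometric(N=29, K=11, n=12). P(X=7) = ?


P(X=7) = C(11,7)*C(18,5) / C(29,12)
= 330*8568 / 51895935
= 2827440/51895935 = 8976/164749

8976/164749


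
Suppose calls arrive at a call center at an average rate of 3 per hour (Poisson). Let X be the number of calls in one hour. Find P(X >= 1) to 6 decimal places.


P(X>=1) = 1 - P(X<=0) = 1 - (e^(-3)*3^0/0!)
≈ 1 - 0.0497870684 = 0.9502129316
≈ 0.950213

0.950213


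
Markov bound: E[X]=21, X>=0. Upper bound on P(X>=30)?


Markov: P(X >= a) <= E[X]/a
P(X >= 30) <= 21/30 = 7/10

7/10


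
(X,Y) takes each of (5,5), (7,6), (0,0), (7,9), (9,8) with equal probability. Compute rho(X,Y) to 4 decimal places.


Cov(X,Y) = 9.0400, Var(X) = 9.4400, Var(Y) = 9.8400
rho = Cov/(sqrt(VarX)*sqrt(VarY)) = 0.9380

0.9380


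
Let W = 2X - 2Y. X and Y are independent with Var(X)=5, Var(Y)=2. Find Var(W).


Independence => Cov(X,Y)=0
Var(2X - 2Y) = 2^2*Var(X) + (-2)^2*Var(Y)
= 4*5 + 4*2 = 28

28


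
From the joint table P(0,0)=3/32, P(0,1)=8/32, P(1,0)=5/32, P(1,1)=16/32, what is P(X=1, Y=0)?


Read from table: P(X=1, Y=0) = 5/32

5/32


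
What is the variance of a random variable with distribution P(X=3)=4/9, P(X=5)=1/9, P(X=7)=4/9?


E[X] = 5, E[X^2] = 257/9
Var(X) = E[X^2] - (E[X])^2 = 257/9 - (5)^2 = 32/9

32/9


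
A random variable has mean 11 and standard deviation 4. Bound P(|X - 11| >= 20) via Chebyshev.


k = 20/4 = 5
Chebyshev: P(|X-mu| >= k*sigma) <= 1/k^2 = 1/5^2 = 1/25

1/25


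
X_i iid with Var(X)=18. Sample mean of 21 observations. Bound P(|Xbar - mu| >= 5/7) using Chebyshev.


Var(Xbar) = Var(X)/n = 18/21
Chebyshev: P(|Xbar-mu| >= 5/7) <= Var(Xbar)/(5/7)^2 = (6/7)/(25/49) = 42/25
Bound exceeds 1, so trivial bound: 1

1


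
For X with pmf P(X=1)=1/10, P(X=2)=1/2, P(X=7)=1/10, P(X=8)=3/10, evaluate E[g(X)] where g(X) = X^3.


E[X^3] = sum(g(x)*P(x))
= 1*1/10 + 8*1/2 + 343*1/10 + 512*3/10
= 192

192


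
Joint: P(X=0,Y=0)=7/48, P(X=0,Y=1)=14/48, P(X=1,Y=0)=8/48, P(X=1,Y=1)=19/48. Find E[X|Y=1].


P(Y=1) = 33/48
E[X|Y=1] = (0*14 + 1*19)/33 = 19/33

19/33


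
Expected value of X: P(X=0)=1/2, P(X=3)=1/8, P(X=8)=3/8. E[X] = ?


E[X] = sum(x * P(x))
= 0*1/2 + 3*1/8 + 8*3/8
= 27/8

27/8


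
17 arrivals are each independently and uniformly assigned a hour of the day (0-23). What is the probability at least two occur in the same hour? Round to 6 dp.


P(all different) = prod((24-i)/24 for i=0..16) = 0.000423
P(at least one match) = 1 - 0.000423 = 0.999577

0.999577


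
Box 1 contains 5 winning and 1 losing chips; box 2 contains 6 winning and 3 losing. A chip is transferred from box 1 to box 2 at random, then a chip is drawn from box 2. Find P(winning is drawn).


P(transfer winning) = 5/6; P(transfer losing) = 1/6
If winning transferred: Urn II has 7 winning of 10, so P(winning|winning moved) = 7/10
If losing transferred: Urn II has 6 winning of 10, so P(winning|losing moved) = 3/5
By total probability: P(winning) = 5/6*7/10 + 1/6*3/5 = 41/60

41/60


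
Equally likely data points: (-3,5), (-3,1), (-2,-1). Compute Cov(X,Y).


E[X]=-8/3, E[Y]=5/3, E[XY]=-16/3
Cov(X,Y) = E[XY] - E[X]E[Y] = -16/3 + 8/3*5/3 = -8/9

-8/9


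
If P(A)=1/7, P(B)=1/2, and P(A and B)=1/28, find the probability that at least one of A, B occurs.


P(A∪B) = P(A) + P(B) - P(A∩B)
= 1/7 + 1/2 - 1/28 = 17/28

17/28


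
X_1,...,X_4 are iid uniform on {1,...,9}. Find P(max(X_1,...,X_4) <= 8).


P(max <= 8) = P(all X_i <= 8) = (P(X_1 <= 8))^4
= (8/9)^4 = 4096/6561

4096/6561


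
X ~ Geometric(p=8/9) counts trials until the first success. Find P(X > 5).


P(X > 5) = P(first 5 trials all fail) = (1-p)^5 = (1/9)^5 = 1/59049

1/59049


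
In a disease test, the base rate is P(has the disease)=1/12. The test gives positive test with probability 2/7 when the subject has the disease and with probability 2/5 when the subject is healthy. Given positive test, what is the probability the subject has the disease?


P(A) = P(A|B)P(B) + P(A|B')P(B') = 2/7*1/12 + 2/5*11/12 = 41/105
P(B|A) = P(A|B)P(B)/P(A) = (1/42)/(41/105) = 5/82

5/82


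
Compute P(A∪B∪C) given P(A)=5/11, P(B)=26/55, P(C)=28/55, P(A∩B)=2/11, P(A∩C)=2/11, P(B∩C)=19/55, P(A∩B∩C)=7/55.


P(A∪B∪C) = P(A)+P(B)+P(C) - P(AB)-P(AC)-P(BC) + P(ABC)
= 5/11+26/55+28/55 - 2/11-2/11-19/55 + 7/55
= 47/55

47/55


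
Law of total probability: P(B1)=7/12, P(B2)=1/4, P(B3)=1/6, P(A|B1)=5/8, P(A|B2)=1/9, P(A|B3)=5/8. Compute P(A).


P(A) = P(A|B1)P(B1) + P(A|B2)P(B2) + P(A|B3)P(B3)
= 5/8*7/12 + 1/9*1/4 + 5/8*1/6
= 35/96 + 1/36 + 5/48 = 143/288

143/288


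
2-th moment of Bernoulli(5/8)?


For Bernoulli: X in {0,1}
E[X^2] = 0^2*(1-5/8) + 1^2*5/8 = 5/8

5/8


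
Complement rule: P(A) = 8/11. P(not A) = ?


P(A') = 1 - P(A) = 1 - 8/11 = 3/11

3/11


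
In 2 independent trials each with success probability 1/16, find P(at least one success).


P(at least one) = 1 - P(none)
P(none) = (1 - 1/16)^2 = (15/16)^2 = 225/256
P(at least one) = 1 - 225/256 = 31/256

31/256


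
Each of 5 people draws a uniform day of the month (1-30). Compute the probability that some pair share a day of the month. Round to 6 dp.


P(all different) = prod((30-i)/30 for i=0..4) = 0.703733
P(at least one match) = 1 - 0.703733 = 0.296267

0.296267


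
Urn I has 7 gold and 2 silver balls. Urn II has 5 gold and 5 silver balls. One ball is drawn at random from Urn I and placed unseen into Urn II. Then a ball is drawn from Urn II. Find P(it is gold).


P(transfer gold) = 7/9; P(transfer silver) = 2/9
If gold transferred: Urn II has 6 gold of 11, so P(gold|gold moved) = 6/11
If silver transferred: Urn II has 5 gold of 11, so P(gold|silver moved) = 5/11
By total probability: P(gold) = 7/9*6/11 + 2/9*5/11 = 52/99

52/99


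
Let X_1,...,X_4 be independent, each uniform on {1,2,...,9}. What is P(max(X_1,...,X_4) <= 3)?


P(max <= 3) = P(all X_i <= 3) = (P(X_1 <= 3))^4
= (3/9)^4 = (1/3)^4 = 1/81

1/81


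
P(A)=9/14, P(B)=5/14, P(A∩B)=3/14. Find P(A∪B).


P(A∪B) = P(A) + P(B) - P(A∩B)
= 9/14 + 5/14 - 3/14 = 11/14

11/14


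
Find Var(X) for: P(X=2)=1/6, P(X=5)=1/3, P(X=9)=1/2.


E[X] = 13/2, E[X^2] = 99/2
Var(X) = E[X^2] - (E[X])^2 = 99/2 - (13/2)^2 = 29/4

29/4


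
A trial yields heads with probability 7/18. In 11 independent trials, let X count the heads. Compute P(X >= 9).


P(X>=9) = P(X=9) + P(X=10) + P(X=11)
= 268553254585/64268410079232 + 34179505129/64268410079232 + 1977326743/64268410079232
= 33856676273/7140934453248

33856676273/7140934453248


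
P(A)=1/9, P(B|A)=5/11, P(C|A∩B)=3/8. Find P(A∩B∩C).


P(A∩B∩C) = P(A) * P(B|A) * P(C|A∩B)
= 1/9 * 5/11 * 3/8
= 5/99 * 3/8 = 5/264

5/264


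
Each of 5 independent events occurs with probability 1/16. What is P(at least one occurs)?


P(at least one) = 1 - P(none)
P(none) = (1 - 1/16)^5 = (15/16)^5 = 759375/1048576
P(at least one) = 1 - 759375/1048576 = 289201/1048576

289201/1048576


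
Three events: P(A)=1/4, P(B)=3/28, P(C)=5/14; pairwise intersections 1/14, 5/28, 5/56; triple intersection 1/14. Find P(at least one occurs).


P(A∪B∪C) = P(A)+P(B)+P(C) - P(AB)-P(AC)-P(BC) + P(ABC)
= 1/4+3/28+5/14 - 1/14-5/28-5/56 + 1/14
= 25/56

25/56


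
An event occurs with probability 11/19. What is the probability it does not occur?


P(A') = 1 - P(A) = 1 - 11/19 = 8/19

8/19


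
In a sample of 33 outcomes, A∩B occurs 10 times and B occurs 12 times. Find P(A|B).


P(A|B) = P(A∩B)/P(B) = (10/33)/(12/33) = 10/12 = 5/6

5/6


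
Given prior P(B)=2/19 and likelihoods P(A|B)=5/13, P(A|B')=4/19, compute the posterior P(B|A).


P(A) = P(A|B)P(B) + P(A|B')P(B') = 5/13*2/19 + 4/19*17/19 = 1074/4693
P(B|A) = P(A|B)P(B)/P(A) = (10/247)/(1074/4693) = 95/537

95/537


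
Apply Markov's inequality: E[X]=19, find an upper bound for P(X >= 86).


Markov: P(X >= a) <= E[X]/a
P(X >= 86) <= 19/86

19/86


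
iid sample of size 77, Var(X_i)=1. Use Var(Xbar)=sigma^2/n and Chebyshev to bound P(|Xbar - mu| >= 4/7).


Var(Xbar) = Var(X)/n = 1/77
Chebyshev: P(|Xbar-mu| >= 4/7) <= Var(Xbar)/(4/7)^2 = (1/77)/(16/49) = 7/176

7/176


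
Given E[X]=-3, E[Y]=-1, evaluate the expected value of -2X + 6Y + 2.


E[-2X + 6Y + 2] = -2*E[X] + 6*E[Y] + 2
= (-2)*(-3) + (6)*(-1) + (2)
= 6 - 6 + 2 = 2

2


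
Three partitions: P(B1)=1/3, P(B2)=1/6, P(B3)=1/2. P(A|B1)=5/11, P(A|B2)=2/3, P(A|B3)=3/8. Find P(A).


P(A) = P(A|B1)P(B1) + P(A|B2)P(B2) + P(A|B3)P(B3)
= 5/11*1/3 + 2/3*1/6 + 3/8*1/2
= 5/33 + 1/9 + 3/16 = 713/1584

713/1584


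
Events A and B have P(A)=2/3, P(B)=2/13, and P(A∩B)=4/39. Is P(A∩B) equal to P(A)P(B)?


P(A)*P(B) = 2/3*2/13 = 4/39
P(A∩B) = 4/39, which equals P(A)P(B), so independent

Yes, A and B are independent


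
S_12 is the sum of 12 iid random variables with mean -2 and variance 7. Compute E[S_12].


E[S_n] = n*E[X_1] = 12*-2 = -24

-24


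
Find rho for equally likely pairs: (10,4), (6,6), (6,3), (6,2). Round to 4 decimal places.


Cov(X,Y) = 0.2500, Var(X) = 3.0000, Var(Y) = 2.1875
rho = Cov/(sqrt(VarX)*sqrt(VarY)) = 0.0976

0.0976


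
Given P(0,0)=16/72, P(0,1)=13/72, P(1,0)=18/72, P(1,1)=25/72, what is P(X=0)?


P(X=0) = P(0,0)+P(0,1) = 16/72 + 13/72 = 29/72

29/72


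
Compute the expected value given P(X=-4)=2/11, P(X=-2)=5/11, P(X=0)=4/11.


E[X] = sum(x * P(x))
= -4*2/11 - 2*5/11 + 0*4/11
= -18/11

-18/11


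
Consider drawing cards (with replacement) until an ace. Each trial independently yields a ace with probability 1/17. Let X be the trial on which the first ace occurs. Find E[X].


For geometric (trials until first success), E[X] = 1/p = 1/(1/17) = 17

17


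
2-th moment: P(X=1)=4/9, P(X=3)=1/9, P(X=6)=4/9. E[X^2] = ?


E[X^2] = sum(x^2 * P(x))
= 1*4/9 + 9*1/9 + 36*4/9
= 157/9

157/9
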